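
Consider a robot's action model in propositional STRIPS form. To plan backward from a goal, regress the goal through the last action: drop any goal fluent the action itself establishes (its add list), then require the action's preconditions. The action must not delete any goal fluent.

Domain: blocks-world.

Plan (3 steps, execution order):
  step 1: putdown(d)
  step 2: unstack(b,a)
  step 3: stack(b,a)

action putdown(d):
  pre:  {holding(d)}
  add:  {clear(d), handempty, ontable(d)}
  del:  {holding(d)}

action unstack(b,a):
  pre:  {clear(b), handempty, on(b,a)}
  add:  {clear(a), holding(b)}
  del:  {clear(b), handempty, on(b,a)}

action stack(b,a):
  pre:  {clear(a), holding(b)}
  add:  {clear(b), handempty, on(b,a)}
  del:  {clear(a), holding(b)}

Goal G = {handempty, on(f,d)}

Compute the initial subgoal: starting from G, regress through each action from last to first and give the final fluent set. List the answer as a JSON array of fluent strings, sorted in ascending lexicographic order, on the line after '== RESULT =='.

Work backward from the goal:
  through step 3 (stack(b,a)): drop {handempty}, keep {on(f,d)}, require {clear(a), holding(b)}
    → {clear(a), holding(b), on(f,d)}
  through step 2 (unstack(b,a)): drop {clear(a), holding(b)}, keep {on(f,d)}, require {clear(b), handempty, on(b,a)}
    → {clear(b), handempty, on(b,a), on(f,d)}
  through step 1 (putdown(d)): drop {handempty}, keep {clear(b), on(b,a), on(f,d)}, require {holding(d)}
    → {clear(b), holding(d), on(b,a), on(f,d)}

== RESULT ==
["clear(b)", "holding(d)", "on(b,a)", "on(f,d)"]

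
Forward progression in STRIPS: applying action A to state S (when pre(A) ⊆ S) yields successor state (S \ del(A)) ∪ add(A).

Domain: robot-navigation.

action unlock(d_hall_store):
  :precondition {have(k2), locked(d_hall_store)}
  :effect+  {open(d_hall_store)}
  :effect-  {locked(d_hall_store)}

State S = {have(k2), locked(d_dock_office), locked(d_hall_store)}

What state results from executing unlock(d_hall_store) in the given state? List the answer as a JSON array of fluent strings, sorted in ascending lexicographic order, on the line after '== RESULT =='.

Compute (S \ del) ∪ add:
  pre ⊆ S: {have(k2), locked(d_hall_store)} ⊆ S  — applicable
  S \ del = {have(k2), locked(d_dock_office)}
  ∪ add   = {have(k2), locked(d_dock_office), open(d_hall_store)}

== RESULT ==
["have(k2)", "locked(d_dock_office)", "open(d_hall_store)"]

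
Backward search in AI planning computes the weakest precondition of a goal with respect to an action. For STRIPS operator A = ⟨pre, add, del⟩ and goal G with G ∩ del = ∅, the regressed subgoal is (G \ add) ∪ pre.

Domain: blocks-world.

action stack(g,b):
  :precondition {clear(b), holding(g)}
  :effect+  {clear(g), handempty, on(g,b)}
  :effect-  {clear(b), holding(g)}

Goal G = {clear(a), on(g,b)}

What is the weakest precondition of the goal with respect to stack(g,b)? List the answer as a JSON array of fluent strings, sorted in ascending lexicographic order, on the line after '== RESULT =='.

Regress:
  G ∩ del = {}  (empty — regression defined)
  G \ add = {clear(a), on(g,b)} \ {clear(g), handempty, on(g,b)} = {clear(a)}
  ∪ pre   = {clear(a)} ∪ {clear(b), holding(g)}
          = {clear(a), clear(b), holding(g)}

== RESULT ==
["clear(a)", "clear(b)", "holding(g)"]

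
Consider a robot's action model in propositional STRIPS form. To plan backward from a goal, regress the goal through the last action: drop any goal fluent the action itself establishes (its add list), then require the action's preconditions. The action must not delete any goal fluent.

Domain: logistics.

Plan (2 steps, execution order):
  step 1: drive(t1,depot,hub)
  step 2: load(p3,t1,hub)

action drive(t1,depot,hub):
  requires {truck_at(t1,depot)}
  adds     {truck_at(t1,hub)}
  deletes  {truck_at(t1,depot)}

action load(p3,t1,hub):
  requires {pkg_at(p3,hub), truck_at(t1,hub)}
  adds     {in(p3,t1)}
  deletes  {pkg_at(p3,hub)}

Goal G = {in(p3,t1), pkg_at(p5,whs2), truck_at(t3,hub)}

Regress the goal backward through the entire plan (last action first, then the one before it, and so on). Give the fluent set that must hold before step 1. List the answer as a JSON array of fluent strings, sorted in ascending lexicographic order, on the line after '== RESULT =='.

Work backward from the goal:
  through step 2 (load(p3,t1,hub)): drop {in(p3,t1)}, keep {pkg_at(p5,whs2), truck_at(t3,hub)}, require {pkg_at(p3,hub), truck_at(t1,hub)}
    → {pkg_at(p3,hub), pkg_at(p5,whs2), truck_at(t1,hub), truck_at(t3,hub)}
  through step 1 (drive(t1,depot,hub)): drop {truck_at(t1,hub)}, keep {pkg_at(p3,hub), pkg_at(p5,whs2), truck_at(t3,hub)}, require {truck_at(t1,depot)}
    → {pkg_at(p3,hub), pkg_at(p5,whs2), truck_at(t1,depot), truck_at(t3,hub)}

== RESULT ==
["pkg_at(p3,hub)", "pkg_at(p5,whs2)", "truck_at(t1,depot)", "truck_at(t3,hub)"]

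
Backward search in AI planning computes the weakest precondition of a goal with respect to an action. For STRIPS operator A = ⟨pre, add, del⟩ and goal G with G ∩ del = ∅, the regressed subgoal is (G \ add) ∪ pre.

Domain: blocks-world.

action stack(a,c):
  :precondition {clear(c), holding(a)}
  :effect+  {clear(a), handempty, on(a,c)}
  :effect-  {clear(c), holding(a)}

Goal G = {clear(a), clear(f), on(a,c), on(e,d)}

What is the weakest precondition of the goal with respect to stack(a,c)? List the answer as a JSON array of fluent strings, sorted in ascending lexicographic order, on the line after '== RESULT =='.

Regress:
  G ∩ del = {}  (empty — regression defined)
  G \ add = {clear(a), clear(f), on(a,c), on(e,d)} \ {clear(a), handempty, on(a,c)} = {clear(f), on(e,d)}
  ∪ pre   = {clear(f), on(e,d)} ∪ {clear(c), holding(a)}
          = {clear(c), clear(f), holding(a), on(e,d)}

== RESULT ==
["clear(c)", "clear(f)", "holding(a)", "on(e,d)"]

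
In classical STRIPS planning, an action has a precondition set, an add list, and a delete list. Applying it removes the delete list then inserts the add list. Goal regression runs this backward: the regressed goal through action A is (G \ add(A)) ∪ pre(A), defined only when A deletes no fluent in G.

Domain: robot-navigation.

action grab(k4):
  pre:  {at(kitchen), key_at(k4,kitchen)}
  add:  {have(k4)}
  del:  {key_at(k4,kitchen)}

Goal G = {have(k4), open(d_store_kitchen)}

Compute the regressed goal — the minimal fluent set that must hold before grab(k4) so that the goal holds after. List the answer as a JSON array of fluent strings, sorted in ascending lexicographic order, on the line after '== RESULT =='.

Compute (G \ add) ∪ pre:
  G ∩ del = {}  (empty — regression defined)
  G \ add = {have(k4), open(d_store_kitchen)} \ {have(k4)} = {open(d_store_kitchen)}
  ∪ pre   = {open(d_store_kitchen)} ∪ {at(kitchen), key_at(k4,kitchen)}
          = {at(kitchen), key_at(k4,kitchen), open(d_store_kitchen)}

== RESULT ==
["at(kitchen)", "key_at(k4,kitchen)", "open(d_store_kitchen)"]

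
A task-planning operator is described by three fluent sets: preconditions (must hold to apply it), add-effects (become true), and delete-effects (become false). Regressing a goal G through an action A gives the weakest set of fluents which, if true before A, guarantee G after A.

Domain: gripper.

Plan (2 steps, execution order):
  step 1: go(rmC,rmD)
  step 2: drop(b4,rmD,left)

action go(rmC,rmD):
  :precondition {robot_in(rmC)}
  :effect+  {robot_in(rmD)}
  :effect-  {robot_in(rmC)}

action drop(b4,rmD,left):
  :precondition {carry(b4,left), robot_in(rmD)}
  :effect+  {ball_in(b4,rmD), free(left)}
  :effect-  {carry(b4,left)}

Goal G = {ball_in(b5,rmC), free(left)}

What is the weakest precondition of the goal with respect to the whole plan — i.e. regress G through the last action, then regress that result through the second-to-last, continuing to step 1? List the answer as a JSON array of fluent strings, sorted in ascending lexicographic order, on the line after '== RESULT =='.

Work backward from the goal:
  through step 2 (drop(b4,rmD,left)): drop {free(left)}, keep {ball_in(b5,rmC)}, require {carry(b4,left), robot_in(rmD)}
    → {ball_in(b5,rmC), carry(b4,left), robot_in(rmD)}
  through step 1 (go(rmC,rmD)): drop {robot_in(rmD)}, keep {ball_in(b5,rmC), carry(b4,left)}, require {robot_in(rmC)}
    → {ball_in(b5,rmC), carry(b4,left), robot_in(rmC)}

== RESULT ==
["ball_in(b5,rmC)", "carry(b4,left)", "robot_in(rmC)"]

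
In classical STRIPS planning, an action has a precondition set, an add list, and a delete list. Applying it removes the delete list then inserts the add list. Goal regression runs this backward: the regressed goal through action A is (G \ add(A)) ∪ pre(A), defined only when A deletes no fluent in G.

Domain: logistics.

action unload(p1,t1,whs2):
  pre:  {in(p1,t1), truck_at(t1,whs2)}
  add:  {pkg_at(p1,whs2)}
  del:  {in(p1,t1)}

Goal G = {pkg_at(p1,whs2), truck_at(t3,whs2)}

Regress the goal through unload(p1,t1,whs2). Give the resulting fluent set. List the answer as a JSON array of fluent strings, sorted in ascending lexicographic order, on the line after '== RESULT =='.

Compute (G \ add) ∪ pre:
  G ∩ del = {}  (empty — regression defined)
  G \ add = {pkg_at(p1,whs2), truck_at(t3,whs2)} \ {pkg_at(p1,whs2)} = {truck_at(t3,whs2)}
  ∪ pre   = {truck_at(t3,whs2)} ∪ {in(p1,t1), truck_at(t1,whs2)}
          = {in(p1,t1), truck_at(t1,whs2), truck_at(t3,whs2)}

== RESULT ==
["in(p1,t1)", "truck_at(t1,whs2)", "truck_at(t3,whs2)"]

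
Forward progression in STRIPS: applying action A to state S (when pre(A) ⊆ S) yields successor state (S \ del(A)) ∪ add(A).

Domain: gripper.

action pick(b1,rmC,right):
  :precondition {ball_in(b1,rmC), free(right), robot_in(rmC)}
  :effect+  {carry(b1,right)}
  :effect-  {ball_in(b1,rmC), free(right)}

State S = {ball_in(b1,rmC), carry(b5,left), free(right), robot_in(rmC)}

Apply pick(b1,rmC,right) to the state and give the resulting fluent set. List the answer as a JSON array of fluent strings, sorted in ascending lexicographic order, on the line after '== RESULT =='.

Progress:
  pre ⊆ S: {ball_in(b1,rmC), free(right), robot_in(rmC)} ⊆ S  — applicable
  S \ del = {carry(b5,left), robot_in(rmC)}
  ∪ add   = {carry(b1,right), carry(b5,left), robot_in(rmC)}

== RESULT ==
["carry(b1,right)", "carry(b5,left)", "robot_in(rmC)"]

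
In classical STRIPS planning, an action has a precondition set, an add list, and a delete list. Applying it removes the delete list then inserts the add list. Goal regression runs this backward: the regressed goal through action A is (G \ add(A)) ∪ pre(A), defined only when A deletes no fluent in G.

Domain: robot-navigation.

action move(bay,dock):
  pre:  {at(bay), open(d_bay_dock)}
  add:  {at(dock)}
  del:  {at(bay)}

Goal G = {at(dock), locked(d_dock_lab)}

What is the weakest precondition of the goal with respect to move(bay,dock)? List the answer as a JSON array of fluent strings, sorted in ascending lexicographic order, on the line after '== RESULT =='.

Regress:
  G ∩ del = {}  (empty — regression defined)
  G \ add = {at(dock), locked(d_dock_lab)} \ {at(dock)} = {locked(d_dock_lab)}
  ∪ pre   = {locked(d_dock_lab)} ∪ {at(bay), open(d_bay_dock)}
          = {at(bay), locked(d_dock_lab), open(d_bay_dock)}

== RESULT ==
["at(bay)", "locked(d_dock_lab)", "open(d_bay_dock)"]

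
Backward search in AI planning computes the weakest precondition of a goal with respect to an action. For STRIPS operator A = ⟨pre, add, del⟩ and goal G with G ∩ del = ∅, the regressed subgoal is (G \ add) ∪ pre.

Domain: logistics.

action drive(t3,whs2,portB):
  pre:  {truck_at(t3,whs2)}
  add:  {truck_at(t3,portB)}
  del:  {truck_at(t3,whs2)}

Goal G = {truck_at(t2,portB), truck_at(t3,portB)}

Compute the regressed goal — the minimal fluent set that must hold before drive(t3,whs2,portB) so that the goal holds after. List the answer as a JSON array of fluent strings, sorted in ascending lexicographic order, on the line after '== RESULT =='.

Regress:
  G ∩ del = {}  (empty — regression defined)
  G \ add = {truck_at(t2,portB), truck_at(t3,portB)} \ {truck_at(t3,portB)} = {truck_at(t2,portB)}
  ∪ pre   = {truck_at(t2,portB)} ∪ {truck_at(t3,whs2)}
          = {truck_at(t2,portB), truck_at(t3,whs2)}

== RESULT ==
["truck_at(t2,portB)", "truck_at(t3,whs2)"]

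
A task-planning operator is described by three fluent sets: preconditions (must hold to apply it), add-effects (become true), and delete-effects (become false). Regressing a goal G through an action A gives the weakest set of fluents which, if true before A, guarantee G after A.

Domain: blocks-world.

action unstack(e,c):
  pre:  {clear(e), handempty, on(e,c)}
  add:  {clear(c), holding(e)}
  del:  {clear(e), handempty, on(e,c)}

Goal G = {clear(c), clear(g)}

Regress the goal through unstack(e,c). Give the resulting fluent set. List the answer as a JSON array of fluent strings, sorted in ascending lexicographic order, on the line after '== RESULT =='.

Compute (G \ add) ∪ pre:
  G ∩ del = {}  (empty — regression defined)
  G \ add = {clear(c), clear(g)} \ {clear(c), holding(e)} = {clear(g)}
  ∪ pre   = {clear(g)} ∪ {clear(e), handempty, on(e,c)}
          = {clear(e), clear(g), handempty, on(e,c)}

== RESULT ==
["clear(e)", "clear(g)", "handempty", "on(e,c)"]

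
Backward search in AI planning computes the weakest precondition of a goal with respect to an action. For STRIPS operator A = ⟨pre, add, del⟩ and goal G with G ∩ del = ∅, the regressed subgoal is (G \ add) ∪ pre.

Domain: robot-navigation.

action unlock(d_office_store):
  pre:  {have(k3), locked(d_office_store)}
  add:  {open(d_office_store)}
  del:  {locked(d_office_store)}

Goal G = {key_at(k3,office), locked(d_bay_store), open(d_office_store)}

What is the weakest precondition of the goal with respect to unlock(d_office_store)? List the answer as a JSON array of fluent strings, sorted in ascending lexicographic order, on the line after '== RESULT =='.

Compute (G \ add) ∪ pre:
  G ∩ del = {}  (empty — regression defined)
  G \ add = {key_at(k3,office), locked(d_bay_store), open(d_office_store)} \ {open(d_office_store)} = {key_at(k3,office), locked(d_bay_store)}
  ∪ pre   = {key_at(k3,office), locked(d_bay_store)} ∪ {have(k3), locked(d_office_store)}
          = {have(k3), key_at(k3,office), locked(d_bay_store), locked(d_office_store)}

== RESULT ==
["have(k3)", "key_at(k3,office)", "locked(d_bay_store)", "locked(d_office_store)"]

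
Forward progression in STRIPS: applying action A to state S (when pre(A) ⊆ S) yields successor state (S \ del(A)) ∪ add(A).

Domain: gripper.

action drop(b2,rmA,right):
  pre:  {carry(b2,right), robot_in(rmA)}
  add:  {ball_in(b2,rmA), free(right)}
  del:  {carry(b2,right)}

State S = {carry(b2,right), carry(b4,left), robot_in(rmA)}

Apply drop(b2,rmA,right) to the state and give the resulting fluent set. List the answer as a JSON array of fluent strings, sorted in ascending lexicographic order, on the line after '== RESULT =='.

Compute (S \ del) ∪ add:
  pre ⊆ S: {carry(b2,right), robot_in(rmA)} ⊆ S  — applicable
  S \ del = {carry(b4,left), robot_in(rmA)}
  ∪ add   = {ball_in(b2,rmA), carry(b4,left), free(right), robot_in(rmA)}

== RESULT ==
["ball_in(b2,rmA)", "carry(b4,left)", "free(right)", "robot_in(rmA)"]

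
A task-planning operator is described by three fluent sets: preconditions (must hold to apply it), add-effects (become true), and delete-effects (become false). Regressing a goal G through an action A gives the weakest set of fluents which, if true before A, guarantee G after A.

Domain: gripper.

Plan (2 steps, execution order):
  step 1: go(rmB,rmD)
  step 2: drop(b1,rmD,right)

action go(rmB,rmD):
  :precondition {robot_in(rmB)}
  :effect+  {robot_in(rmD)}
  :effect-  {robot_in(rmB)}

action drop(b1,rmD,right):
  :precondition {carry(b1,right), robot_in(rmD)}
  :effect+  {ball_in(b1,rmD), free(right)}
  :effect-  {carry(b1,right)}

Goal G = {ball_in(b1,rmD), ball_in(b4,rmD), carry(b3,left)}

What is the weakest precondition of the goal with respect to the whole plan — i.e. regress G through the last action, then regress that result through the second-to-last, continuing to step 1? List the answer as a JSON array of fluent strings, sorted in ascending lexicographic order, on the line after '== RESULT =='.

Regress step by step:
  through step 2 (drop(b1,rmD,right)): drop {ball_in(b1,rmD)}, keep {ball_in(b4,rmD), carry(b3,left)}, require {carry(b1,right), robot_in(rmD)}
    → {ball_in(b4,rmD), carry(b1,right), carry(b3,left), robot_in(rmD)}
  through step 1 (go(rmB,rmD)): drop {robot_in(rmD)}, keep {ball_in(b4,rmD), carry(b1,right), carry(b3,left)}, require {robot_in(rmB)}
    → {ball_in(b4,rmD), carry(b1,right), carry(b3,left), robot_in(rmB)}

== RESULT ==
["ball_in(b4,rmD)", "carry(b1,right)", "carry(b3,left)", "robot_in(rmB)"]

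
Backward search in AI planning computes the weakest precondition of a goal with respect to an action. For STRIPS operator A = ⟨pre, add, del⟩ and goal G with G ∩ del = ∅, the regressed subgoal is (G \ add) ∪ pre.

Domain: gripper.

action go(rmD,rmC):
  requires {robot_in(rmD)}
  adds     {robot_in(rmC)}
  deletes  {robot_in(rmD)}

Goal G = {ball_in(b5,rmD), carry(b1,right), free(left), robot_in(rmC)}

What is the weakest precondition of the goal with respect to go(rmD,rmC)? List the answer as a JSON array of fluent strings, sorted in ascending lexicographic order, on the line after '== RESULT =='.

Regress:
  G ∩ del = {}  (empty — regression defined)
  G \ add = {ball_in(b5,rmD), carry(b1,right), free(left), robot_in(rmC)} \ {robot_in(rmC)} = {ball_in(b5,rmD), carry(b1,right), free(left)}
  ∪ pre   = {ball_in(b5,rmD), carry(b1,right), free(left)} ∪ {robot_in(rmD)}
          = {ball_in(b5,rmD), carry(b1,right), free(left), robot_in(rmD)}

== RESULT ==
["ball_in(b5,rmD)", "carry(b1,right)", "free(left)", "robot_in(rmD)"]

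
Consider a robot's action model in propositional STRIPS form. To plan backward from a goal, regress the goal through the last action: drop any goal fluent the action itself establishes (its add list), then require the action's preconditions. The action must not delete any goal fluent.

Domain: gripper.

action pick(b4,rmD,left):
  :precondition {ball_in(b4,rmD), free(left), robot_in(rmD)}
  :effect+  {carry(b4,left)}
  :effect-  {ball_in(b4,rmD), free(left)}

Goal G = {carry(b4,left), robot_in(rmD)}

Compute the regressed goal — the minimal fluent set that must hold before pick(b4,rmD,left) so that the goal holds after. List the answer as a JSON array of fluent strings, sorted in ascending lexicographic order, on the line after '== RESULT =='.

Regress:
  G ∩ del = {}  (empty — regression defined)
  G \ add = {carry(b4,left), robot_in(rmD)} \ {carry(b4,left)} = {robot_in(rmD)}
  ∪ pre   = {robot_in(rmD)} ∪ {ball_in(b4,rmD), free(left), robot_in(rmD)}
          = {ball_in(b4,rmD), free(left), robot_in(rmD)}

== RESULT ==
["ball_in(b4,rmD)", "free(left)", "robot_in(rmD)"]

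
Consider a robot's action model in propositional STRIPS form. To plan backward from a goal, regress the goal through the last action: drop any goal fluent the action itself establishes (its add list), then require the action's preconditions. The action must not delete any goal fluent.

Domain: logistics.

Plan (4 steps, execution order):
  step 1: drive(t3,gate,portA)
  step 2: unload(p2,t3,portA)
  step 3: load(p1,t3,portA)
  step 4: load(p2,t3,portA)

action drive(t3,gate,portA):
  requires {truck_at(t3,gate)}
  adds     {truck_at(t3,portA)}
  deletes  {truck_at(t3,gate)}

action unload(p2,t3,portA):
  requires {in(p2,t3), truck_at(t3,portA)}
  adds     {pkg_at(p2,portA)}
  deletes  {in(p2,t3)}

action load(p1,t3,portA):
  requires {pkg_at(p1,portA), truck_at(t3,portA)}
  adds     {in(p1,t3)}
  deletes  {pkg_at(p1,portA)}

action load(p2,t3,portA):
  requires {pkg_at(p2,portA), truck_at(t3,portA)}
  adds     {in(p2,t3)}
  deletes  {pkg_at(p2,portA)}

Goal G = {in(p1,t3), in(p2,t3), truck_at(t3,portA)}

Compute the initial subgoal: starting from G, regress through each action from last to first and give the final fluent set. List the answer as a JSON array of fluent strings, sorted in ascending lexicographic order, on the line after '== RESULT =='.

Work backward from the goal:
  through step 4 (load(p2,t3,portA)): drop {in(p2,t3)}, keep {in(p1,t3), truck_at(t3,portA)}, require {pkg_at(p2,portA), truck_at(t3,portA)}
    → {in(p1,t3), pkg_at(p2,portA), truck_at(t3,portA)}
  through step 3 (load(p1,t3,portA)): drop {in(p1,t3)}, keep {pkg_at(p2,portA), truck_at(t3,portA)}, require {pkg_at(p1,portA), truck_at(t3,portA)}
    → {pkg_at(p1,portA), pkg_at(p2,portA), truck_at(t3,portA)}
  through step 2 (unload(p2,t3,portA)): drop {pkg_at(p2,portA)}, keep {pkg_at(p1,portA), truck_at(t3,portA)}, require {in(p2,t3), truck_at(t3,portA)}
    → {in(p2,t3), pkg_at(p1,portA), truck_at(t3,portA)}
  through step 1 (drive(t3,gate,portA)): drop {truck_at(t3,portA)}, keep {in(p2,t3), pkg_at(p1,portA)}, require {truck_at(t3,gate)}
    → {in(p2,t3), pkg_at(p1,portA), truck_at(t3,gate)}

== RESULT ==
["in(p2,t3)", "pkg_at(p1,portA)", "truck_at(t3,gate)"]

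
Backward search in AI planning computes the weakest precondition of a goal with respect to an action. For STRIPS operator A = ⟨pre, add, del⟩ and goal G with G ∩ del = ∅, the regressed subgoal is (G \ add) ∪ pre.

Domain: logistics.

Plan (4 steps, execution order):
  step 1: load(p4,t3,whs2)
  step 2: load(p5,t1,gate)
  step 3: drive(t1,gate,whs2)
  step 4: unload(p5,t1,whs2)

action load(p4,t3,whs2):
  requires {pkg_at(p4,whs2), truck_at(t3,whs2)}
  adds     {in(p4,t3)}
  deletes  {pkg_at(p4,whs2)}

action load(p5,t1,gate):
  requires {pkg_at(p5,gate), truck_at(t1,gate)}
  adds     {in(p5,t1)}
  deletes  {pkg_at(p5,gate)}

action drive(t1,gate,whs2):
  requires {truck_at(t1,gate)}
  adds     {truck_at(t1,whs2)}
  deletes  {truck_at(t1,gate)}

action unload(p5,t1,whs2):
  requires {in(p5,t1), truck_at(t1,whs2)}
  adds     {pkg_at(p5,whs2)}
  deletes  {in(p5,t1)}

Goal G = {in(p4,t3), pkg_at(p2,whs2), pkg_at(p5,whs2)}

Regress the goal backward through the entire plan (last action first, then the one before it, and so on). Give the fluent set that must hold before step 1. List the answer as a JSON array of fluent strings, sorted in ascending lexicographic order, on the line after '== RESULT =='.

Regress step by step:
  through step 4 (unload(p5,t1,whs2)): drop {pkg_at(p5,whs2)}, keep {in(p4,t3), pkg_at(p2,whs2)}, require {in(p5,t1), truck_at(t1,whs2)}
    → {in(p4,t3), in(p5,t1), pkg_at(p2,whs2), truck_at(t1,whs2)}
  through step 3 (drive(t1,gate,whs2)): drop {truck_at(t1,whs2)}, keep {in(p4,t3), in(p5,t1), pkg_at(p2,whs2)}, require {truck_at(t1,gate)}
    → {in(p4,t3), in(p5,t1), pkg_at(p2,whs2), truck_at(t1,gate)}
  through step 2 (load(p5,t1,gate)): drop {in(p5,t1)}, keep {in(p4,t3), pkg_at(p2,whs2), truck_at(t1,gate)}, require {pkg_at(p5,gate), truck_at(t1,gate)}
    → {in(p4,t3), pkg_at(p2,whs2), pkg_at(p5,gate), truck_at(t1,gate)}
  through step 1 (load(p4,t3,whs2)): drop {in(p4,t3)}, keep {pkg_at(p2,whs2), pkg_at(p5,gate), truck_at(t1,gate)}, require {pkg_at(p4,whs2), truck_at(t3,whs2)}
    → {pkg_at(p2,whs2), pkg_at(p4,whs2), pkg_at(p5,gate), truck_at(t1,gate), truck_at(t3,whs2)}

== RESULT ==
["pkg_at(p2,whs2)", "pkg_at(p4,whs2)", "pkg_at(p5,gate)", "truck_at(t1,gate)", "truck_at(t3,whs2)"]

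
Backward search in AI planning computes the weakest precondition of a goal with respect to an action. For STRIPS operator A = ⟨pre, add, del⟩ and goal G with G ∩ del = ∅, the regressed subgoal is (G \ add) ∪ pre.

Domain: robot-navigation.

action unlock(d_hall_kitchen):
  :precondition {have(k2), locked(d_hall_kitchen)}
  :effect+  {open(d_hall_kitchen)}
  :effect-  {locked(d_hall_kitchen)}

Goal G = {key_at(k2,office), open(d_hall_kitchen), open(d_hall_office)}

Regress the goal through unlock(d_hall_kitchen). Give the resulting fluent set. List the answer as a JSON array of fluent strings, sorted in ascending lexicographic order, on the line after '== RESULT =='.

Compute (G \ add) ∪ pre:
  G ∩ del = {}  (empty — regression defined)
  G \ add = {key_at(k2,office), open(d_hall_kitchen), open(d_hall_office)} \ {open(d_hall_kitchen)} = {key_at(k2,office), open(d_hall_office)}
  ∪ pre   = {key_at(k2,office), open(d_hall_office)} ∪ {have(k2), locked(d_hall_kitchen)}
          = {have(k2), key_at(k2,office), locked(d_hall_kitchen), open(d_hall_office)}

== RESULT ==
["have(k2)", "key_at(k2,office)", "locked(d_hall_kitchen)", "open(d_hall_office)"]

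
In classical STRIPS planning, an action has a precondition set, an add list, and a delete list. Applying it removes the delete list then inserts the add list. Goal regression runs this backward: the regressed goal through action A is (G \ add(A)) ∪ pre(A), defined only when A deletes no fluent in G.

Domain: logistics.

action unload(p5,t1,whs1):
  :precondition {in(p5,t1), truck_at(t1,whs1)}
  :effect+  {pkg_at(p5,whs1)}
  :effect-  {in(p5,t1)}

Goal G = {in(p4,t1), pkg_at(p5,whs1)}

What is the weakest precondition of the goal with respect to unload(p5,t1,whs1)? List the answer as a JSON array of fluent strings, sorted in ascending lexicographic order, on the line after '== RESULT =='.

Compute (G \ add) ∪ pre:
  G ∩ del = {}  (empty — regression defined)
  G \ add = {in(p4,t1), pkg_at(p5,whs1)} \ {pkg_at(p5,whs1)} = {in(p4,t1)}
  ∪ pre   = {in(p4,t1)} ∪ {in(p5,t1), truck_at(t1,whs1)}
          = {in(p4,t1), in(p5,t1), truck_at(t1,whs1)}

== RESULT ==
["in(p4,t1)", "in(p5,t1)", "truck_at(t1,whs1)"]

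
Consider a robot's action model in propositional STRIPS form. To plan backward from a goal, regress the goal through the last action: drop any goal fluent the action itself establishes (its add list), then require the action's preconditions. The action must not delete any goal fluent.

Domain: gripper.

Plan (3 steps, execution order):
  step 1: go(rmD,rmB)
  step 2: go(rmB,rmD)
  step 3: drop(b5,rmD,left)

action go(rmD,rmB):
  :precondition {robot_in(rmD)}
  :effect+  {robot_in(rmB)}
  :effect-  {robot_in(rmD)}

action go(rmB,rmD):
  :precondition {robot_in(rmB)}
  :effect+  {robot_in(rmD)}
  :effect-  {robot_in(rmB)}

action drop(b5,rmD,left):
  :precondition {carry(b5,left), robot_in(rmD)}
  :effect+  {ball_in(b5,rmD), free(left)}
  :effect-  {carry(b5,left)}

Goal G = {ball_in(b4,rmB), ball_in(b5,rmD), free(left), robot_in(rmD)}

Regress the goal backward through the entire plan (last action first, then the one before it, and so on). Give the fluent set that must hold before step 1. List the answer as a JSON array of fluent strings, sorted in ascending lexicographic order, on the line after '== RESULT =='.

Regress step by step:
  through step 3 (drop(b5,rmD,left)): drop {ball_in(b5,rmD), free(left)}, keep {ball_in(b4,rmB), robot_in(rmD)}, require {carry(b5,left), robot_in(rmD)}
    → {ball_in(b4,rmB), carry(b5,left), robot_in(rmD)}
  through step 2 (go(rmB,rmD)): drop {robot_in(rmD)}, keep {ball_in(b4,rmB), carry(b5,left)}, require {robot_in(rmB)}
    → {ball_in(b4,rmB), carry(b5,left), robot_in(rmB)}
  through step 1 (go(rmD,rmB)): drop {robot_in(rmB)}, keep {ball_in(b4,rmB), carry(b5,left)}, require {robot_in(rmD)}
    → {ball_in(b4,rmB), carry(b5,left), robot_in(rmD)}

== RESULT ==
["ball_in(b4,rmB)", "carry(b5,left)", "robot_in(rmD)"]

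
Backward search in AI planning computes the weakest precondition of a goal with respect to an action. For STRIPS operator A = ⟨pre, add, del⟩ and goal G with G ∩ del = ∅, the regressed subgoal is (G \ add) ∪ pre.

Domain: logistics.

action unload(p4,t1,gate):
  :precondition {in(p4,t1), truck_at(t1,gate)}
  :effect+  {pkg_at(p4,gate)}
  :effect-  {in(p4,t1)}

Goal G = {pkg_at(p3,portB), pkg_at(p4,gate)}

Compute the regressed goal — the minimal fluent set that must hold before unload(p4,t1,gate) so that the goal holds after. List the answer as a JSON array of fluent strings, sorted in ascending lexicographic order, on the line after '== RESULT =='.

Compute (G \ add) ∪ pre:
  G ∩ del = {}  (empty — regression defined)
  G \ add = {pkg_at(p3,portB), pkg_at(p4,gate)} \ {pkg_at(p4,gate)} = {pkg_at(p3,portB)}
  ∪ pre   = {pkg_at(p3,portB)} ∪ {in(p4,t1), truck_at(t1,gate)}
          = {in(p4,t1), pkg_at(p3,portB), truck_at(t1,gate)}

== RESULT ==
["in(p4,t1)", "pkg_at(p3,portB)", "truck_at(t1,gate)"]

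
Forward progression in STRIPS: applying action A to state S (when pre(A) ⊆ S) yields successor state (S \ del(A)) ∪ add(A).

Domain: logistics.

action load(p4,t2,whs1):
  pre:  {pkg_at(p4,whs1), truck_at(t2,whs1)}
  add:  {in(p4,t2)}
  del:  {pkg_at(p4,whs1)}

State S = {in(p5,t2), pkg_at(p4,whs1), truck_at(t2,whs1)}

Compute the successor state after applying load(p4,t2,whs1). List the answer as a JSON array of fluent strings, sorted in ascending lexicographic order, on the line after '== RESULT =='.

Compute (S \ del) ∪ add:
  pre ⊆ S: {pkg_at(p4,whs1), truck_at(t2,whs1)} ⊆ S  — applicable
  S \ del = {in(p5,t2), truck_at(t2,whs1)}
  ∪ add   = {in(p4,t2), in(p5,t2), truck_at(t2,whs1)}

== RESULT ==
["in(p4,t2)", "in(p5,t2)", "truck_at(t2,whs1)"]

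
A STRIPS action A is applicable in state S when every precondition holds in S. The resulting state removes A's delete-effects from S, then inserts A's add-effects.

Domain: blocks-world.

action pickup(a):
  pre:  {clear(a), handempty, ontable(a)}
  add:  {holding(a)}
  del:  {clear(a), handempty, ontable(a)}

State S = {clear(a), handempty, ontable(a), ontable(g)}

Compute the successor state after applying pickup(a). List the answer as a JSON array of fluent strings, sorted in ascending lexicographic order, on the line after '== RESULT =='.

Compute (S \ del) ∪ add:
  pre ⊆ S: {clear(a), handempty, ontable(a)} ⊆ S  — applicable
  S \ del = {ontable(g)}
  ∪ add   = {holding(a), ontable(g)}

== RESULT ==
["holding(a)", "ontable(g)"]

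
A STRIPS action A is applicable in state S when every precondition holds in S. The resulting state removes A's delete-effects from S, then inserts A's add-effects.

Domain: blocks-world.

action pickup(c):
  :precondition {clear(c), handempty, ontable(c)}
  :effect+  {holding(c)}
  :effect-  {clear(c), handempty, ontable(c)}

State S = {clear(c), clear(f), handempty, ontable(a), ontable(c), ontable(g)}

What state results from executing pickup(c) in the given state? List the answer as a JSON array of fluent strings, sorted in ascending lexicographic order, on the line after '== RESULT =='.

Compute (S \ del) ∪ add:
  pre ⊆ S: {clear(c), handempty, ontable(c)} ⊆ S  — applicable
  S \ del = {clear(f), ontable(a), ontable(g)}
  ∪ add   = {clear(f), holding(c), ontable(a), ontable(g)}

== RESULT ==
["clear(f)", "holding(c)", "ontable(a)", "ontable(g)"]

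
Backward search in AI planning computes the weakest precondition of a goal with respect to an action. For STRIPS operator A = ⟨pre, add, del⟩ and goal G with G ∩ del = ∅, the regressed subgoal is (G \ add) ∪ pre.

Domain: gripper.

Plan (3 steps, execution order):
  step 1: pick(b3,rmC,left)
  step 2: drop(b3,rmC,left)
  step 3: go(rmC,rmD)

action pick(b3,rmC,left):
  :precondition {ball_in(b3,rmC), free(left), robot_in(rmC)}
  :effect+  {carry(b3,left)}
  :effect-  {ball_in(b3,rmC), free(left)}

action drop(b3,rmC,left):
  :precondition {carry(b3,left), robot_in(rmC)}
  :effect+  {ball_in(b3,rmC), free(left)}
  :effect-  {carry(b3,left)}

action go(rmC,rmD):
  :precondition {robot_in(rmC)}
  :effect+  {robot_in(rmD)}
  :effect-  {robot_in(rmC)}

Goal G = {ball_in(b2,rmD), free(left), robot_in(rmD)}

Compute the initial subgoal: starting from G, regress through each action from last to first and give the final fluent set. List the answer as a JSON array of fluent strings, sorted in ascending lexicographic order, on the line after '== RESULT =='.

Work backward from the goal:
  through step 3 (go(rmC,rmD)): drop {robot_in(rmD)}, keep {ball_in(b2,rmD), free(left)}, require {robot_in(rmC)}
    → {ball_in(b2,rmD), free(left), robot_in(rmC)}
  through step 2 (drop(b3,rmC,left)): drop {free(left)}, keep {ball_in(b2,rmD), robot_in(rmC)}, require {carry(b3,left), robot_in(rmC)}
    → {ball_in(b2,rmD), carry(b3,left), robot_in(rmC)}
  through step 1 (pick(b3,rmC,left)): drop {carry(b3,left)}, keep {ball_in(b2,rmD), robot_in(rmC)}, require {ball_in(b3,rmC), free(left), robot_in(rmC)}
    → {ball_in(b2,rmD), ball_in(b3,rmC), free(left), robot_in(rmC)}

== RESULT ==
["ball_in(b2,rmD)", "ball_in(b3,rmC)", "free(left)", "robot_in(rmC)"]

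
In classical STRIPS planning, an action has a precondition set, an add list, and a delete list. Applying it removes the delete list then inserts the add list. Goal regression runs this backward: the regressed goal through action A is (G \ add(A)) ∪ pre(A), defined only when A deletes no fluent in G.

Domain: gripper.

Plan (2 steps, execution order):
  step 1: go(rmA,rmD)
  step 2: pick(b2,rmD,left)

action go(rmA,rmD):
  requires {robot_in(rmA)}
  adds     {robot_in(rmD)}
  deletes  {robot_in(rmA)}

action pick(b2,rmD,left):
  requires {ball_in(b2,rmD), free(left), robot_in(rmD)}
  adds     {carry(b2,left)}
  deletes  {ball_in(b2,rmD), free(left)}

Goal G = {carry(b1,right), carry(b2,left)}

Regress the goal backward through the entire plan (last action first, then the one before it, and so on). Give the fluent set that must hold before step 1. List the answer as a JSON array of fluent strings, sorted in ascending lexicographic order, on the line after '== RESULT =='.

Work backward from the goal:
  through step 2 (pick(b2,rmD,left)): drop {carry(b2,left)}, keep {carry(b1,right)}, require {ball_in(b2,rmD), free(left), robot_in(rmD)}
    → {ball_in(b2,rmD), carry(b1,right), free(left), robot_in(rmD)}
  through step 1 (go(rmA,rmD)): drop {robot_in(rmD)}, keep {ball_in(b2,rmD), carry(b1,right), free(left)}, require {robot_in(rmA)}
    → {ball_in(b2,rmD), carry(b1,right), free(left), robot_in(rmA)}

== RESULT ==
["ball_in(b2,rmD)", "carry(b1,right)", "free(left)", "robot_in(rmA)"]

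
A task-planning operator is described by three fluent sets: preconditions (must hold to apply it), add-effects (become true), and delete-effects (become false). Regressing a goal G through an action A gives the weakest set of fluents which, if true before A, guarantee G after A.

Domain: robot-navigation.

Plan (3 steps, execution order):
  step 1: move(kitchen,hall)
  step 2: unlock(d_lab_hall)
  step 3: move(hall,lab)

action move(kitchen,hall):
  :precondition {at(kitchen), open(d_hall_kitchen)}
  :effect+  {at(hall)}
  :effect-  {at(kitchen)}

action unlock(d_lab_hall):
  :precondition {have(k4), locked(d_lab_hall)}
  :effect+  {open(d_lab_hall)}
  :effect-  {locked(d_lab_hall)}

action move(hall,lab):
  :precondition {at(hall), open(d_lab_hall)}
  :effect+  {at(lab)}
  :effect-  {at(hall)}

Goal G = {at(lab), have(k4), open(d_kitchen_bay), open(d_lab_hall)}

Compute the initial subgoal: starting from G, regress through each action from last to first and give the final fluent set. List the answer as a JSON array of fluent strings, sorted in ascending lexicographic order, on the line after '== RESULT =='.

Work backward from the goal:
  through step 3 (move(hall,lab)): drop {at(lab)}, keep {have(k4), open(d_kitchen_bay), open(d_lab_hall)}, require {at(hall), open(d_lab_hall)}
    → {at(hall), have(k4), open(d_kitchen_bay), open(d_lab_hall)}
  through step 2 (unlock(d_lab_hall)): drop {open(d_lab_hall)}, keep {at(hall), have(k4), open(d_kitchen_bay)}, require {have(k4), locked(d_lab_hall)}
    → {at(hall), have(k4), locked(d_lab_hall), open(d_kitchen_bay)}
  through step 1 (move(kitchen,hall)): drop {at(hall)}, keep {have(k4), locked(d_lab_hall), open(d_kitchen_bay)}, require {at(kitchen), open(d_hall_kitchen)}
    → {at(kitchen), have(k4), locked(d_lab_hall), open(d_hall_kitchen), open(d_kitchen_bay)}

== RESULT ==
["at(kitchen)", "have(k4)", "locked(d_lab_hall)", "open(d_hall_kitchen)", "open(d_kitchen_bay)"]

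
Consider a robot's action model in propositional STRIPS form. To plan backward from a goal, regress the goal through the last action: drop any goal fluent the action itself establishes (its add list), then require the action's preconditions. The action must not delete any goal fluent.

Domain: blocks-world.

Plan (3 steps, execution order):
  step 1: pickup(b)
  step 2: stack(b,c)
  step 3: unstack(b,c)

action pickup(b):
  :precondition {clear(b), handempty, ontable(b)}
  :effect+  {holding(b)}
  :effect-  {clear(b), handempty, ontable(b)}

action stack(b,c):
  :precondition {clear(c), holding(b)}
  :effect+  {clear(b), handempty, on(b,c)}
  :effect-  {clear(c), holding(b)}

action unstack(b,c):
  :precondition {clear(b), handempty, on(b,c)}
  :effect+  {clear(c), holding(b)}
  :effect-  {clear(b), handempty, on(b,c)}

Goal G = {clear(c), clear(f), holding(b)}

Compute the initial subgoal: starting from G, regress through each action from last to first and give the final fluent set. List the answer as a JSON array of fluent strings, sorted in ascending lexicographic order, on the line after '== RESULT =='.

Regress step by step:
  through step 3 (unstack(b,c)): drop {clear(c), holding(b)}, keep {clear(f)}, require {clear(b), handempty, on(b,c)}
    → {clear(b), clear(f), handempty, on(b,c)}
  through step 2 (stack(b,c)): drop {clear(b), handempty, on(b,c)}, keep {clear(f)}, require {clear(c), holding(b)}
    → {clear(c), clear(f), holding(b)}
  through step 1 (pickup(b)): drop {holding(b)}, keep {clear(c), clear(f)}, require {clear(b), handempty, ontable(b)}
    → {clear(b), clear(c), clear(f), handempty, ontable(b)}

== RESULT ==
["clear(b)", "clear(c)", "clear(f)", "handempty", "ontable(b)"]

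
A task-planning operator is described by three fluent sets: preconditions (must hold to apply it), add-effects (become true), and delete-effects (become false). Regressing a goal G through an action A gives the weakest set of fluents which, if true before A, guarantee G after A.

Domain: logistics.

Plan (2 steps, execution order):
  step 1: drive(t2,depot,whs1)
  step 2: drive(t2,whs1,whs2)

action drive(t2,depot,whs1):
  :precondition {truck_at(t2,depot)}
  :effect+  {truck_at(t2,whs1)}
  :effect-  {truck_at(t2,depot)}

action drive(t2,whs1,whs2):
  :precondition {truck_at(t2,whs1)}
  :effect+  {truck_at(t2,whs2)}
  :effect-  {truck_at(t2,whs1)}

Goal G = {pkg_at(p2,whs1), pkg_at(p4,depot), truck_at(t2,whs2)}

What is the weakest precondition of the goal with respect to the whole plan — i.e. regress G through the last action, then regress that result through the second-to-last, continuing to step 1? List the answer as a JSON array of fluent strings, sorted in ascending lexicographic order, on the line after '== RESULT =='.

Work backward from the goal:
  through step 2 (drive(t2,whs1,whs2)): drop {truck_at(t2,whs2)}, keep {pkg_at(p2,whs1), pkg_at(p4,depot)}, require {truck_at(t2,whs1)}
    → {pkg_at(p2,whs1), pkg_at(p4,depot), truck_at(t2,whs1)}
  through step 1 (drive(t2,depot,whs1)): drop {truck_at(t2,whs1)}, keep {pkg_at(p2,whs1), pkg_at(p4,depot)}, require {truck_at(t2,depot)}
    → {pkg_at(p2,whs1), pkg_at(p4,depot), truck_at(t2,depot)}

== RESULT ==
["pkg_at(p2,whs1)", "pkg_at(p4,depot)", "truck_at(t2,depot)"]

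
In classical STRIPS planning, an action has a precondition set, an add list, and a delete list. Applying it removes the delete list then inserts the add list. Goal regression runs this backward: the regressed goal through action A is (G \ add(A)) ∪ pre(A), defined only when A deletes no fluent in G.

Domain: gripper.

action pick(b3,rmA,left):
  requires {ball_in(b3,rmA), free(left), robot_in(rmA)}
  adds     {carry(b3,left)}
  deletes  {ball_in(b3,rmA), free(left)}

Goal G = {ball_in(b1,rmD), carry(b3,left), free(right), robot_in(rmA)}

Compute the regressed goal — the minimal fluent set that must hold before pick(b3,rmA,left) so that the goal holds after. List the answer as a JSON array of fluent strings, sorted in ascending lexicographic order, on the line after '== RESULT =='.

Compute (G \ add) ∪ pre:
  G ∩ del = {}  (empty — regression defined)
  G \ add = {ball_in(b1,rmD), carry(b3,left), free(right), robot_in(rmA)} \ {carry(b3,left)} = {ball_in(b1,rmD), free(right), robot_in(rmA)}
  ∪ pre   = {ball_in(b1,rmD), free(right), robot_in(rmA)} ∪ {ball_in(b3,rmA), free(left), robot_in(rmA)}
          = {ball_in(b1,rmD), ball_in(b3,rmA), free(left), free(right), robot_in(rmA)}

== RESULT ==
["ball_in(b1,rmD)", "ball_in(b3,rmA)", "free(left)", "free(right)", "robot_in(rmA)"]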